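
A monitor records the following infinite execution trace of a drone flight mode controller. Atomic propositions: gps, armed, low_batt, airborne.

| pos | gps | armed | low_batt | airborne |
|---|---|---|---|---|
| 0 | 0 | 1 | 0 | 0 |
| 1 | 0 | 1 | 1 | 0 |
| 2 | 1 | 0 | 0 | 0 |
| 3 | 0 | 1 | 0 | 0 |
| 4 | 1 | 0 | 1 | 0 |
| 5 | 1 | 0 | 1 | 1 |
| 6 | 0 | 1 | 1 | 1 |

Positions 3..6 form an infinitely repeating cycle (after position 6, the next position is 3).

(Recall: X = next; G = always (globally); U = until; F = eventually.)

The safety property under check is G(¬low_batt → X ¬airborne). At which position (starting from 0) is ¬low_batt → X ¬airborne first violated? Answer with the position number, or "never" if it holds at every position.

never

¬low_batt → X ¬airborne holds at every position 0..6, and those are all the positions the trace ever visits, so the invariant G(¬low_batt → X ¬airborne) is never violated.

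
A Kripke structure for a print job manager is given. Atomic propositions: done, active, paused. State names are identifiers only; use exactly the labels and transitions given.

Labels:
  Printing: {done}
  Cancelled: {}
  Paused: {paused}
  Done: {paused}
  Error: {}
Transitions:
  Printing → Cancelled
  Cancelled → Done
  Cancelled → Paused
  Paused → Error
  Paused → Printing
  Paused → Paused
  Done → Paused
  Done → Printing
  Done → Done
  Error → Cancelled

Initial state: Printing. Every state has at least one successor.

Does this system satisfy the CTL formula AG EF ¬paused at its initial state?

States satisfying EF ¬paused: {Printing, Cancelled, Paused, Done, Error}.
States satisfying AG EF ¬paused: {Printing, Cancelled, Paused, Done, Error}.
Every state reachable from Printing satisfies EF ¬paused.
Printing ∈ Sat(AG EF ¬paused).

Yes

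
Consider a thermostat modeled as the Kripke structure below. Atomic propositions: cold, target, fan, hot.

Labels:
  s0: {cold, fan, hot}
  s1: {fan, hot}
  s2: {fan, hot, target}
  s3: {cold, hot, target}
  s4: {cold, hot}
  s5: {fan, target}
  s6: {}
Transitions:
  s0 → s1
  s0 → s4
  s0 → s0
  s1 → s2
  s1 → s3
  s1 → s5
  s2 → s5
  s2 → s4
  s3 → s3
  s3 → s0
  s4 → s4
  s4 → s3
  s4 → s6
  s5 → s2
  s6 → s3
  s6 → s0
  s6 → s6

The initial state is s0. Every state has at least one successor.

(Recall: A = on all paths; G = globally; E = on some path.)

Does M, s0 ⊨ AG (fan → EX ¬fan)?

Does not hold

States satisfying fan → EX ¬fan: {s0, s1, s2, s3, s4, s6}.
States satisfying AG (fan → EX ¬fan): ∅.
s5 is reachable from s0 and violates fan → EX ¬fan, so AG fails at s0.
s0 ∉ Sat(AG (fan → EX ¬fan)).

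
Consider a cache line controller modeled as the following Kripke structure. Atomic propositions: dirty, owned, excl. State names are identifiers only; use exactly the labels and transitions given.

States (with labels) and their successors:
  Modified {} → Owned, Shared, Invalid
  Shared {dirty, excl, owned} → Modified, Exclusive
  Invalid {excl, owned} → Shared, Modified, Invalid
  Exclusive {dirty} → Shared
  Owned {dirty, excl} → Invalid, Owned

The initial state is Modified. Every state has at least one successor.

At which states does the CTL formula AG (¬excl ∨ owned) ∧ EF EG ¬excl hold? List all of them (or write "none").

none

States satisfying ¬excl ∨ owned: {Modified, Shared, Invalid, Exclusive}.
States satisfying AG (¬excl ∨ owned): ∅.
States satisfying EG ¬excl: ∅.
States satisfying EF EG ¬excl: ∅.
States satisfying AG (¬excl ∨ owned) ∧ EF EG ¬excl: ∅.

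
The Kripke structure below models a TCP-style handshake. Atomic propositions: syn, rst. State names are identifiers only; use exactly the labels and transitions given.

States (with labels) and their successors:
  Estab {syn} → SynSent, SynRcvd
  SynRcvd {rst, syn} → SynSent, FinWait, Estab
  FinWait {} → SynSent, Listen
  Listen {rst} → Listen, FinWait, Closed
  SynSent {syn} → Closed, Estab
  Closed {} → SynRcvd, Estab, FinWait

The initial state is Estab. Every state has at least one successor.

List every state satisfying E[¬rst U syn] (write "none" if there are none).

States satisfying ¬rst: {Estab, FinWait, SynSent, Closed}.
States satisfying syn: {Estab, SynRcvd, SynSent}.
States satisfying E[¬rst U syn]: {Estab, SynRcvd, FinWait, SynSent, Closed}.

{Estab, SynRcvd, FinWait, SynSent, Closed}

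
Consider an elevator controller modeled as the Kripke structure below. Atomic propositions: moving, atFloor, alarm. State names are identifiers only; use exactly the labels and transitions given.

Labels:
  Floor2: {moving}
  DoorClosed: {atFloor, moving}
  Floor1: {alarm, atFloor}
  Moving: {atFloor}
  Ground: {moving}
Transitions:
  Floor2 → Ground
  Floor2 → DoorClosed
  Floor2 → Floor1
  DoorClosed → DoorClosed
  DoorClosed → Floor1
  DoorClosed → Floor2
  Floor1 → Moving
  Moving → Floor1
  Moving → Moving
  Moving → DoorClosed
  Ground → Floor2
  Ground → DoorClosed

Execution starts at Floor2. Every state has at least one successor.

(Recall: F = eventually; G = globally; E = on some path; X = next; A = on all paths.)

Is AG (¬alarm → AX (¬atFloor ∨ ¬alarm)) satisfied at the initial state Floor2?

States satisfying ¬alarm → AX (¬atFloor ∨ ¬alarm): {Floor1, Ground}.
States satisfying AG (¬alarm → AX (¬atFloor ∨ ¬alarm)): ∅.
DoorClosed is reachable from Floor2 and violates ¬alarm → AX (¬atFloor ∨ ¬alarm), so AG fails at Floor2.
Floor2 ∉ Sat(AG (¬alarm → AX (¬atFloor ∨ ¬alarm))).

Violated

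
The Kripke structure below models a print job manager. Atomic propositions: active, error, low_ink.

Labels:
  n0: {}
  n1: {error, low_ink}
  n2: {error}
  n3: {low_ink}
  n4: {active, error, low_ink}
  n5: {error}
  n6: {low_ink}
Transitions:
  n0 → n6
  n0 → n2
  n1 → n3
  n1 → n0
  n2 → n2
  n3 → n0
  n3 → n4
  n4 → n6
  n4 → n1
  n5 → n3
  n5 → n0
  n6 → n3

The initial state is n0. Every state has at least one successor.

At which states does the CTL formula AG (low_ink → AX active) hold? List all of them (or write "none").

States satisfying low_ink → AX active: {n0, n2, n5}.
States satisfying AG (low_ink → AX active): {n2}.

{n2}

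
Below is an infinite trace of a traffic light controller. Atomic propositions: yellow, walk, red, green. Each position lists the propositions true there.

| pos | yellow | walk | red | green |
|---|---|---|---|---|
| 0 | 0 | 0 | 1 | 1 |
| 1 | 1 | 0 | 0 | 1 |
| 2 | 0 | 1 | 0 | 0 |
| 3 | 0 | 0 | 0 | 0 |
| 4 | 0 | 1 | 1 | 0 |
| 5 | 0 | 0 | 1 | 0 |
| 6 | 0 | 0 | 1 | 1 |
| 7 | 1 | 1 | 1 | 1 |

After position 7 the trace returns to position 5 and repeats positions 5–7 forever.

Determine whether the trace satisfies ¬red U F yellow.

Walking from position 0: F yellow first holds at position 0, and ¬red holds at every earlier position along the way, so ¬red U F yellow holds.

Yes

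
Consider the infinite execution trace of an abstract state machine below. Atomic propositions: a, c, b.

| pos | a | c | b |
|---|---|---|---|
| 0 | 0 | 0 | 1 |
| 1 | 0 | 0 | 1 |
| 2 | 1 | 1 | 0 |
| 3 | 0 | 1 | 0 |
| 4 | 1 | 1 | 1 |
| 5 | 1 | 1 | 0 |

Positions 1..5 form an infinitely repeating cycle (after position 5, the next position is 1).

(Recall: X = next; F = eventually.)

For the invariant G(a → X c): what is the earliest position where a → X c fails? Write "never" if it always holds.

Check a → X c at each position in order: 0 ✓, 1 ✓, 2 ✓, 3 ✓, 4 ✓.
At position 5 the labels are {a, c} and the next position 1 has {b}, so a → X c is false there. This is the first violation.

5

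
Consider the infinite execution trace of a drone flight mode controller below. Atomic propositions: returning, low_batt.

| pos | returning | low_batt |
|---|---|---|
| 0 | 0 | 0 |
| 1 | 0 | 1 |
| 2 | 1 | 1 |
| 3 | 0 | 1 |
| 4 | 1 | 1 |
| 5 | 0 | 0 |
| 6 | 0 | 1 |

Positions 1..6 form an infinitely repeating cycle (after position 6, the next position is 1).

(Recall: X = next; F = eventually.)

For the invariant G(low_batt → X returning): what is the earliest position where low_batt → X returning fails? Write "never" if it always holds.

Check low_batt → X returning at each position in order: 0 ✓, 1 ✓.
At position 2 the labels are {low_batt, returning} and the next position 3 has {low_batt}, so low_batt → X returning is false there. This is the first violation.

2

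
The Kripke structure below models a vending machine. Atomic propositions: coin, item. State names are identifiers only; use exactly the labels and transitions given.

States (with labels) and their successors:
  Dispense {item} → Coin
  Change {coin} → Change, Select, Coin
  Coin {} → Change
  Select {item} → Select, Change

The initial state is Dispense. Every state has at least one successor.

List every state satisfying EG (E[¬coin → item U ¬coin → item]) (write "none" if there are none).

{Change, Select}

States satisfying E[¬coin → item U ¬coin → item]: {Dispense, Change, Select}.
States satisfying EG (E[¬coin → item U ¬coin → item]): {Change, Select}.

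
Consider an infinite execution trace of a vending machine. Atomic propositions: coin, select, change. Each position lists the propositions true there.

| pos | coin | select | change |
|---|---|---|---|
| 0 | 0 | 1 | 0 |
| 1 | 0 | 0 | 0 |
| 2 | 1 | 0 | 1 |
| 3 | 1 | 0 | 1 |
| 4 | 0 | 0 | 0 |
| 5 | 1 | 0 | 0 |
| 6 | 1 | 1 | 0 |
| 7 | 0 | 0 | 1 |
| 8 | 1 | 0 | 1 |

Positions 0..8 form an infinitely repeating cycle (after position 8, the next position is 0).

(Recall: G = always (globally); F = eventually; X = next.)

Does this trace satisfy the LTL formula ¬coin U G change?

Walking from position 0: at position 2, G change has not yet held and ¬coin fails, so ¬coin U G change is false.

Violated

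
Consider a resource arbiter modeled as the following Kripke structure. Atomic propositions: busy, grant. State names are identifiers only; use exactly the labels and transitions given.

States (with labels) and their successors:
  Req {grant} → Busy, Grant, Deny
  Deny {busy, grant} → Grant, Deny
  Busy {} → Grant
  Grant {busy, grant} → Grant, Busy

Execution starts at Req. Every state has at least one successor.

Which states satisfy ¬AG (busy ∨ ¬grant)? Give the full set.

{Req}

States satisfying busy ∨ ¬grant: {Deny, Busy, Grant}.
States satisfying AG (busy ∨ ¬grant): {Deny, Busy, Grant}.
States satisfying ¬AG (busy ∨ ¬grant): {Req}.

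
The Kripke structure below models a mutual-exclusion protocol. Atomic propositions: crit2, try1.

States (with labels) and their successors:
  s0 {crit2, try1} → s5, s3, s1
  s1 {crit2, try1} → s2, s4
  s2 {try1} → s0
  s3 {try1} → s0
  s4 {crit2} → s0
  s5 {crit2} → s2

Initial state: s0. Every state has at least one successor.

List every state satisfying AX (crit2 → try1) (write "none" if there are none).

States satisfying crit2 → try1: {s0, s1, s2, s3}.
States satisfying AX (crit2 → try1): {s2, s3, s4, s5}.

{s2, s3, s4, s5}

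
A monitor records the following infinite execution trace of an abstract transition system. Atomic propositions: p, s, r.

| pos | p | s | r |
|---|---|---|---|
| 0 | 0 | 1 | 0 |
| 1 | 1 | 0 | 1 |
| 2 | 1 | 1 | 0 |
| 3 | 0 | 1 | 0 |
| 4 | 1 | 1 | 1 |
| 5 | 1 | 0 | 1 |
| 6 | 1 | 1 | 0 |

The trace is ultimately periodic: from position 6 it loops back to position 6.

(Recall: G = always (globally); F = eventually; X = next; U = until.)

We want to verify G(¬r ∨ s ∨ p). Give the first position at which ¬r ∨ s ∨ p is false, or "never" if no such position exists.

never

¬r ∨ s ∨ p holds at every position 0..6, and those are all the positions the trace ever visits, so the invariant G(¬r ∨ s ∨ p) is never violated.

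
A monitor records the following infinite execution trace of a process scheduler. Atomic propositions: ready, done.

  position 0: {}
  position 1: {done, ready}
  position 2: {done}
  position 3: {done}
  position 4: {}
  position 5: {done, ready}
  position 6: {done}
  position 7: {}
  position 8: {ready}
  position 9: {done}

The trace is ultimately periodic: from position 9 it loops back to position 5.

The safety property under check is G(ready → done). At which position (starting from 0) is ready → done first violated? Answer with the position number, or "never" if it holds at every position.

8

Check ready → done at each position in order: 0 ✓, 1 ✓, 2 ✓, 3 ✓, 4 ✓, 5 ✓, 6 ✓, 7 ✓.
At position 8 the labels are {ready}, so ready → done is false there. This is the first violation.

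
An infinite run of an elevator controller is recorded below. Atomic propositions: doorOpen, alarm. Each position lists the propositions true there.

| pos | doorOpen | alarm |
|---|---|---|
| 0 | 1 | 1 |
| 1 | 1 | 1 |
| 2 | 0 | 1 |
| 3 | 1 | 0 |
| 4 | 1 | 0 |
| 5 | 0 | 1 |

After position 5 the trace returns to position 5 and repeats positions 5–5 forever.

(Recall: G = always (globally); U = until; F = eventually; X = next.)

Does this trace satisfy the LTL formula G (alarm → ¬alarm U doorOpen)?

alarm → ¬alarm U doorOpen must hold at every position from 0 onward. It fails at position 2, so G (alarm → ¬alarm U doorOpen) is false.
Positions where alarm holds: 0, 1, 2, 5.
Check ¬alarm U doorOpen at each: 0→ok, 1→ok, 2→fails, 5→fails.

No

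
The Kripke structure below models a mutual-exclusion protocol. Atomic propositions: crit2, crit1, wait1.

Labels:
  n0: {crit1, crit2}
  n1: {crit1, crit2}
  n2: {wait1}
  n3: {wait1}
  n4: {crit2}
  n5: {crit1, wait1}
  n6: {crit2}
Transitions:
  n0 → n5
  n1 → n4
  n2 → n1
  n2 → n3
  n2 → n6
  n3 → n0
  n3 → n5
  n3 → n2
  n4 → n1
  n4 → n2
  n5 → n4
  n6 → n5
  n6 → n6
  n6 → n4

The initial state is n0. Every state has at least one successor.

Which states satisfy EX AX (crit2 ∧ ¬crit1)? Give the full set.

States satisfying AX (crit2 ∧ ¬crit1): {n1, n5}.
States satisfying EX AX (crit2 ∧ ¬crit1): {n0, n2, n3, n4, n6}.

{n0, n2, n3, n4, n6}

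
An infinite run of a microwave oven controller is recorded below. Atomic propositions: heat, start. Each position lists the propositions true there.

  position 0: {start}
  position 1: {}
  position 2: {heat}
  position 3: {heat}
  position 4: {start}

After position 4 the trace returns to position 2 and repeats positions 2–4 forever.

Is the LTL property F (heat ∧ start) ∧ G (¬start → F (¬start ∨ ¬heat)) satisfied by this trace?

heat ∧ start is false at every position 0..4, so it never becomes true and F (heat ∧ start) fails.
¬start → F (¬start ∨ ¬heat) holds at every position 0..4, and those are all positions ever visited, so G (¬start → F (¬start ∨ ¬heat)) holds.
Positions where ¬start holds: 1, 2, 3.
Check F (¬start ∨ ¬heat) at each: 1→ok, 2→ok, 3→ok.
At position 0: F (heat ∧ start) is false; G (¬start → F (¬start ∨ ¬heat)) is true; so F (heat ∧ start) ∧ G (¬start → F (¬start ∨ ¬heat)) is false.

No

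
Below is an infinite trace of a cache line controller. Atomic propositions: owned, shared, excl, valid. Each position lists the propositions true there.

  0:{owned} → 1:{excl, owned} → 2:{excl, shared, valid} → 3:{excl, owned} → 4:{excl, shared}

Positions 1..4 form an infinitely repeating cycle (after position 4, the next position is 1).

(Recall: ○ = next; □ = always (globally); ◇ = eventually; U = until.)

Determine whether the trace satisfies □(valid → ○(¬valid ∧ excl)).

valid → ○(¬valid ∧ excl) holds at every position 0..4, and those are all positions ever visited, so □(valid → ○(¬valid ∧ excl)) holds.
Positions where valid holds: 2.
Check ○(¬valid ∧ excl) at each: 2→ok.

Holds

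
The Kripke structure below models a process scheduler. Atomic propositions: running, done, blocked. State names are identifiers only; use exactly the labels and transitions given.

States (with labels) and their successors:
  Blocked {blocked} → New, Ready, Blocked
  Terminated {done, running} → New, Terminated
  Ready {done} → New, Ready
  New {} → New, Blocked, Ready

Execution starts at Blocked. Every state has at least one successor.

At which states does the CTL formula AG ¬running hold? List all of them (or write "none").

States satisfying ¬running: {Blocked, Ready, New}.
States satisfying AG ¬running: {Blocked, Ready, New}.

{Blocked, Ready, New}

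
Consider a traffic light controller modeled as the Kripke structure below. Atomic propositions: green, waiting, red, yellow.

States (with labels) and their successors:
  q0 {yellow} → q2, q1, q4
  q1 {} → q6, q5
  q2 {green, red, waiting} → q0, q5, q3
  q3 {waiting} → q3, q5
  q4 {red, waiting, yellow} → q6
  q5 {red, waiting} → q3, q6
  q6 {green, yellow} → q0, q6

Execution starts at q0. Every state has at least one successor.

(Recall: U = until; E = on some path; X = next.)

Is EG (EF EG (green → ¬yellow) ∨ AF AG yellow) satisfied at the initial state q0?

Yes

States satisfying EF EG (green → ¬yellow) ∨ AF AG yellow: {q0, q1, q2, q3, q4, q5, q6}.
States satisfying EG (EF EG (green → ¬yellow) ∨ AF AG yellow): {q0, q1, q2, q3, q4, q5, q6}.
q0 ∈ Sat(EG (EF EG (green → ¬yellow) ∨ AF AG yellow)).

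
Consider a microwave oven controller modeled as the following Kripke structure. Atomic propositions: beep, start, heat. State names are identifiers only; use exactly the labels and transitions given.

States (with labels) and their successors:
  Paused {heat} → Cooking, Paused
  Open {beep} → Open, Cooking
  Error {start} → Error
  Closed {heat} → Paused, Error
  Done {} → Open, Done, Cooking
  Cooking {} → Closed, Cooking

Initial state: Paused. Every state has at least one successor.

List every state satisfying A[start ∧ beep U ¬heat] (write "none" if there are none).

States satisfying start ∧ beep: ∅.
States satisfying ¬heat: {Open, Error, Done, Cooking}.
States satisfying A[start ∧ beep U ¬heat]: {Open, Error, Done, Cooking}.

{Open, Error, Done, Cooking}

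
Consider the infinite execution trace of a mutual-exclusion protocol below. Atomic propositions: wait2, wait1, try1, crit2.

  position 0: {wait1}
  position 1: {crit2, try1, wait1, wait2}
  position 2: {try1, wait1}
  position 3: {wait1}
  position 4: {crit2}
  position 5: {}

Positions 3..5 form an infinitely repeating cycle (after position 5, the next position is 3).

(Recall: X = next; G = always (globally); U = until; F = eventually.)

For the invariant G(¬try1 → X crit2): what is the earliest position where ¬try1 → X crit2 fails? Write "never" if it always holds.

4

Check ¬try1 → X crit2 at each position in order: 0 ✓, 1 ✓, 2 ✓, 3 ✓.
At position 4 the labels are {crit2} and the next position 5 has {}, so ¬try1 → X crit2 is false there. This is the first violation.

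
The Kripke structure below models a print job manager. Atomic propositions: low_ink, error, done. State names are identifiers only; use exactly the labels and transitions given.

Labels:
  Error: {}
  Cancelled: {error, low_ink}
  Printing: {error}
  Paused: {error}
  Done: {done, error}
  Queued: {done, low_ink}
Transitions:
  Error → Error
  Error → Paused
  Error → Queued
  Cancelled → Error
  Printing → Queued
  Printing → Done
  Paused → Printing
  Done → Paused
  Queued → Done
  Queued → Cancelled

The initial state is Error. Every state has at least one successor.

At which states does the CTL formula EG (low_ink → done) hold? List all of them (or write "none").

{Error, Printing, Paused, Done, Queued}

States satisfying low_ink → done: {Error, Printing, Paused, Done, Queued}.
States satisfying EG (low_ink → done): {Error, Printing, Paused, Done, Queued}.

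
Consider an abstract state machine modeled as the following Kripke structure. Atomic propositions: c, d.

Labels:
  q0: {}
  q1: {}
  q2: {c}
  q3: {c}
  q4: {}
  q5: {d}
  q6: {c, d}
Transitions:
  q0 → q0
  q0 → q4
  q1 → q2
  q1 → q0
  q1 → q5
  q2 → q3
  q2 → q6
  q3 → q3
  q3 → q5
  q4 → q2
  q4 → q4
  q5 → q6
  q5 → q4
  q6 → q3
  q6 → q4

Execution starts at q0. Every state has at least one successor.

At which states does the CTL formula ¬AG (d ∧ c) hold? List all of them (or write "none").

{q0, q1, q2, q3, q4, q5, q6}

States satisfying d ∧ c: {q6}.
States satisfying AG (d ∧ c): ∅.
States satisfying ¬AG (d ∧ c): {q0, q1, q2, q3, q4, q5, q6}.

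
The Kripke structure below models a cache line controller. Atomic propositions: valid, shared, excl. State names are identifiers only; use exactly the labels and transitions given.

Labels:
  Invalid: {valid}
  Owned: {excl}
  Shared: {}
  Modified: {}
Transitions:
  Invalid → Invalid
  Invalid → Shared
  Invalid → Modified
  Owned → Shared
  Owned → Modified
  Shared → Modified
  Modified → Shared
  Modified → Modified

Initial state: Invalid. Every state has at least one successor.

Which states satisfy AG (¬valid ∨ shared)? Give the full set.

{Owned, Shared, Modified}

States satisfying ¬valid ∨ shared: {Owned, Shared, Modified}.
States satisfying AG (¬valid ∨ shared): {Owned, Shared, Modified}.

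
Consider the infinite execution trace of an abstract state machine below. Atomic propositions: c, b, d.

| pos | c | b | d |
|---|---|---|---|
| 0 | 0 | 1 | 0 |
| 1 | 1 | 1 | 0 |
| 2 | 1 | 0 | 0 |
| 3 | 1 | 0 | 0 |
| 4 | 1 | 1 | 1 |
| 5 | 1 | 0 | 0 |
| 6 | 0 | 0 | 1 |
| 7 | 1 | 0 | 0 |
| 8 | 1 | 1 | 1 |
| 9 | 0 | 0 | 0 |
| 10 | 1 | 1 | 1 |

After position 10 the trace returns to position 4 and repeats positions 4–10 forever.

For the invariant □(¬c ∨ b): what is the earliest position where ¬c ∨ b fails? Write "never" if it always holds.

2

Check ¬c ∨ b at each position in order: 0 ✓, 1 ✓.
At position 2 the labels are {c}, so ¬c ∨ b is false there. This is the first violation.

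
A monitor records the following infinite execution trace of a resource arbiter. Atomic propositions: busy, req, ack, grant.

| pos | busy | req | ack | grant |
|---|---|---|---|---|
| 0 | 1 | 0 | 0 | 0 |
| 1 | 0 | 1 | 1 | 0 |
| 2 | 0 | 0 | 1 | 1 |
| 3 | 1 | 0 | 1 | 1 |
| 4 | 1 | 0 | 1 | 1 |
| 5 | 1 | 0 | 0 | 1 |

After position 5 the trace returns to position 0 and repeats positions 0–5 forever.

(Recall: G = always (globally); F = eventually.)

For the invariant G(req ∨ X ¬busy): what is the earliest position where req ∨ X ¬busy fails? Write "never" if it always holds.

2

Check req ∨ X ¬busy at each position in order: 0 ✓, 1 ✓.
At position 2 the labels are {ack, grant} and the next position 3 has {ack, busy, grant}, so req ∨ X ¬busy is false there. This is the first violation.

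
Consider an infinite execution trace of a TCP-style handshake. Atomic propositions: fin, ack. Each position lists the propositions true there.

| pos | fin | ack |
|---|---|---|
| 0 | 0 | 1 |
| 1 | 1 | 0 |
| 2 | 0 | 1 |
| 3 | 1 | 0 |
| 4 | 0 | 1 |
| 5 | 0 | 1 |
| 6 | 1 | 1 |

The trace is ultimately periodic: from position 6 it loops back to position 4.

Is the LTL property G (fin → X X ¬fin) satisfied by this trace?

fin → X X ¬fin must hold at every position from 0 onward. It fails at position 1, so G (fin → X X ¬fin) is false.
Positions where fin holds: 1, 3, 6.
Check X X ¬fin at each: 1→fails, 3→ok, 6→ok.

Does not hold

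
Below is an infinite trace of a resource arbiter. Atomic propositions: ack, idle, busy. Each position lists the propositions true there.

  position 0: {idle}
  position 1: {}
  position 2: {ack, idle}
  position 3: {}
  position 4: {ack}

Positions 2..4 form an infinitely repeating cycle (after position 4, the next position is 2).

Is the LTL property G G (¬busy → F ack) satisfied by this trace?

G (¬busy → F ack) holds at every position 0..4, and those are all positions ever visited, so G G (¬busy → F ack) holds.

Satisfied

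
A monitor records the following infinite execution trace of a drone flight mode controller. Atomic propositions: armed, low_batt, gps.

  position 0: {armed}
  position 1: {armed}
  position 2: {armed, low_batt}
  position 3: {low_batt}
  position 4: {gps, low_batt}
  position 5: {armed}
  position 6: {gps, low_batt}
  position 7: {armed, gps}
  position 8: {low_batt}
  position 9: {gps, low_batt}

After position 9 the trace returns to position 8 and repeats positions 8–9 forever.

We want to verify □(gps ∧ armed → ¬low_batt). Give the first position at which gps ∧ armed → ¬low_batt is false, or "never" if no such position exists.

gps ∧ armed → ¬low_batt holds at every position 0..9, and those are all the positions the trace ever visits, so the invariant □(gps ∧ armed → ¬low_batt) is never violated.

never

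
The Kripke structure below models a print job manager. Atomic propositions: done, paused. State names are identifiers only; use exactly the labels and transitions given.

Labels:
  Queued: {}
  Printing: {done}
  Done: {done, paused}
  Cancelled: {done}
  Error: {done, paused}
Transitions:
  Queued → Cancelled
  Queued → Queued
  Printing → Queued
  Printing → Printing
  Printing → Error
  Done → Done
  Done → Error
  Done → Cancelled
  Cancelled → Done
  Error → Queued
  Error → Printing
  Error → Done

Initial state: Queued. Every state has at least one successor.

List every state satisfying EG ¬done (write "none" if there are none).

{Queued}

States satisfying ¬done: {Queued}.
States satisfying EG ¬done: {Queued}.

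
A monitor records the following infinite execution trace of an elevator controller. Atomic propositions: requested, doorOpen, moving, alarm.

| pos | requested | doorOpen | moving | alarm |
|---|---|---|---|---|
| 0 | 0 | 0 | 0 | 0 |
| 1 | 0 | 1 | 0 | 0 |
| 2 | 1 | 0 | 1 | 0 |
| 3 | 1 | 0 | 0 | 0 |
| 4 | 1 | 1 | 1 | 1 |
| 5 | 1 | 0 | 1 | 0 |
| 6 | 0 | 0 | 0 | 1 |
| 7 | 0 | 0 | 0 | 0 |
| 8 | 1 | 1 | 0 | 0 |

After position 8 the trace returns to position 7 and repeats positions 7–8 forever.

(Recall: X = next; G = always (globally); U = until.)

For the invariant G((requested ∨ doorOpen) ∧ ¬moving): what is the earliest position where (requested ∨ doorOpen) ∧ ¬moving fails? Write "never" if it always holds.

At position 0 the labels are {}, so (requested ∨ doorOpen) ∧ ¬moving is false there. This is the first violation.

0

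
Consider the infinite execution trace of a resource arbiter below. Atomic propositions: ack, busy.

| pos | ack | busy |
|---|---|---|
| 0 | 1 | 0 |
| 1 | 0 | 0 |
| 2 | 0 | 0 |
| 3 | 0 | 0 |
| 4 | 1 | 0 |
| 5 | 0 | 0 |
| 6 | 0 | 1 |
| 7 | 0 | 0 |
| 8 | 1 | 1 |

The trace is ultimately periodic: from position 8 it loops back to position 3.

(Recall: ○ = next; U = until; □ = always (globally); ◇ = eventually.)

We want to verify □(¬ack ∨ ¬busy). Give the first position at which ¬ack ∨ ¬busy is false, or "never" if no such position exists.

8

Check ¬ack ∨ ¬busy at each position in order: 0 ✓, 1 ✓, 2 ✓, 3 ✓, 4 ✓, 5 ✓, 6 ✓, 7 ✓.
At position 8 the labels are {ack, busy}, so ¬ack ∨ ¬busy is false there. This is the first violation.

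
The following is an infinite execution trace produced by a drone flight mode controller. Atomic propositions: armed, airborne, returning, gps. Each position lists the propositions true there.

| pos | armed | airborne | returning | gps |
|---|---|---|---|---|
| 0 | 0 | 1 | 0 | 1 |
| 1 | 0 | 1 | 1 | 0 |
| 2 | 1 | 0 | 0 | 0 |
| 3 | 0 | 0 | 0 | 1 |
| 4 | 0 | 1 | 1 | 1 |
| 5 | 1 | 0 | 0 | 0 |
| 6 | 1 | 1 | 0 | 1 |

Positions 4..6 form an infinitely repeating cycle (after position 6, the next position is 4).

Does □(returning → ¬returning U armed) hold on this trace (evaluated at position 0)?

No

returning → ¬returning U armed must hold at every position from 0 onward. It fails at position 1, so □(returning → ¬returning U armed) is false.
Positions where returning holds: 1, 4.
Check ¬returning U armed at each: 1→fails, 4→fails.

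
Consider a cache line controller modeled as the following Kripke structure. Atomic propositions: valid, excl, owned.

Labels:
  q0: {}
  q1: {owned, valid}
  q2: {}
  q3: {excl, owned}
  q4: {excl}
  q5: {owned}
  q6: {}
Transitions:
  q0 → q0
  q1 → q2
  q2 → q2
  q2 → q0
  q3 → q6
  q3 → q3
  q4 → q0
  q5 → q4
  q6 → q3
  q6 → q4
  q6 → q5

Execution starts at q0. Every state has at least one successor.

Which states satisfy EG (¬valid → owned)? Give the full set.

States satisfying ¬valid → owned: {q1, q3, q5}.
States satisfying EG (¬valid → owned): {q3}.

{q3}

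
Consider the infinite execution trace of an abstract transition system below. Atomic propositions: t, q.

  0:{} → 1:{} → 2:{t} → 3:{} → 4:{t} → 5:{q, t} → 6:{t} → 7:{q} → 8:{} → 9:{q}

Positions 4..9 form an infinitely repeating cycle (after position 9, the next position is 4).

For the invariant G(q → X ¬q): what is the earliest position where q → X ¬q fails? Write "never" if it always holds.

q → X ¬q holds at every position 0..9, and those are all the positions the trace ever visits, so the invariant G(q → X ¬q) is never violated.

never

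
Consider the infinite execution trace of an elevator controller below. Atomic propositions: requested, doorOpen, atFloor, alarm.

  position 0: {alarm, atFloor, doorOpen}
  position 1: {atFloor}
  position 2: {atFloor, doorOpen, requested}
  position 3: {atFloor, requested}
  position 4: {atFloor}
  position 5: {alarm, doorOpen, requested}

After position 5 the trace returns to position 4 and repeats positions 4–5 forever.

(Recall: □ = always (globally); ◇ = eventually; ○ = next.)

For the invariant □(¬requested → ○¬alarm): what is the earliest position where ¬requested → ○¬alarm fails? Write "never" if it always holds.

Check ¬requested → ○¬alarm at each position in order: 0 ✓, 1 ✓, 2 ✓, 3 ✓.
At position 4 the labels are {atFloor} and the next position 5 has {alarm, doorOpen, requested}, so ¬requested → ○¬alarm is false there. This is the first violation.

4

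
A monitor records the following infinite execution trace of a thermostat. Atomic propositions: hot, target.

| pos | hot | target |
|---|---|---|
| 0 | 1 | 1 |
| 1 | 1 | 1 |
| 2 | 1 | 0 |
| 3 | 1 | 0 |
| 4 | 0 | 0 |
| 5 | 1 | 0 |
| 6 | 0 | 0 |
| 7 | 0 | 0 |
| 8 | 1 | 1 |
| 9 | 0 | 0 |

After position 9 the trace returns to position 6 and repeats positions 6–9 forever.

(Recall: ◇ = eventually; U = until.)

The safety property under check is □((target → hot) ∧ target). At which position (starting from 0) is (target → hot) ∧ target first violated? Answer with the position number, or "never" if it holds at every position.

Check (target → hot) ∧ target at each position in order: 0 ✓, 1 ✓.
At position 2 the labels are {hot}, so (target → hot) ∧ target is false there. This is the first violation.

2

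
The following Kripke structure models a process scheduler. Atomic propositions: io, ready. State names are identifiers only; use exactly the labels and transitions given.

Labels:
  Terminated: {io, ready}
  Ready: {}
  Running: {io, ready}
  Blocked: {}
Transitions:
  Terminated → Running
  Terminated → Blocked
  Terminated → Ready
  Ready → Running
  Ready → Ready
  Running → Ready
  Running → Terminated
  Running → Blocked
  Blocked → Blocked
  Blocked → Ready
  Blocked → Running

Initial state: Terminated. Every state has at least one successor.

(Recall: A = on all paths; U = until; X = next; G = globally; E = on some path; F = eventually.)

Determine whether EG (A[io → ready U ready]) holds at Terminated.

States satisfying A[io → ready U ready]: {Terminated, Running}.
States satisfying EG (A[io → ready U ready]): {Terminated, Running}.
Terminated ∈ Sat(EG (A[io → ready U ready])).

Satisfied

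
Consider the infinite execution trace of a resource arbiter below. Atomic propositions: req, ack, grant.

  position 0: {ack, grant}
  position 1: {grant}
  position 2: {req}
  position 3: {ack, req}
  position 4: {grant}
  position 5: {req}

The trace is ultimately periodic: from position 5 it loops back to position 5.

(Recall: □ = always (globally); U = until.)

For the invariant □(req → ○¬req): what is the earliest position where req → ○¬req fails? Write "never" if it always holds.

2

Check req → ○¬req at each position in order: 0 ✓, 1 ✓.
At position 2 the labels are {req} and the next position 3 has {ack, req}, so req → ○¬req is false there. This is the first violation.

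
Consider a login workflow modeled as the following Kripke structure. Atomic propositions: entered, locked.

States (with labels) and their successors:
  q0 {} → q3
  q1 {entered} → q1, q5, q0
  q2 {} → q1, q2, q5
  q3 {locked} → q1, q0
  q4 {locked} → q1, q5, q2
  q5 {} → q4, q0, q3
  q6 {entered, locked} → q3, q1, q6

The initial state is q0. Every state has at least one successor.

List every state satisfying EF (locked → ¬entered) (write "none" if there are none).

States satisfying locked → ¬entered: {q0, q1, q2, q3, q4, q5}.
States satisfying EF (locked → ¬entered): {q0, q1, q2, q3, q4, q5, q6}.

{q0, q1, q2, q3, q4, q5, q6}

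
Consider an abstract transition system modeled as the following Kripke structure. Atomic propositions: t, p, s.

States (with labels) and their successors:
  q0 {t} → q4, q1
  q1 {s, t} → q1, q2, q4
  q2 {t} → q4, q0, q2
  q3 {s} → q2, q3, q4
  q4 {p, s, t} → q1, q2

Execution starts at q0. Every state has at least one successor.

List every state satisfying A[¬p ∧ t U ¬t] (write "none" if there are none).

{q3}

States satisfying ¬p ∧ t: {q0, q1, q2}.
States satisfying ¬t: {q3}.
States satisfying A[¬p ∧ t U ¬t]: {q3}.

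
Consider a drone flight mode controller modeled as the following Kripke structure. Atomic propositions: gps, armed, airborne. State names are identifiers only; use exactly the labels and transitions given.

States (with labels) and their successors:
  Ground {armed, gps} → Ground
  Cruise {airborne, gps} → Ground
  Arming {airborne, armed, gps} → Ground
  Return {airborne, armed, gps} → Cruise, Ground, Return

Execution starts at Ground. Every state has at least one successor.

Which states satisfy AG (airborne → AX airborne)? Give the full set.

States satisfying airborne → AX airborne: {Ground}.
States satisfying AG (airborne → AX airborne): {Ground}.

{Ground}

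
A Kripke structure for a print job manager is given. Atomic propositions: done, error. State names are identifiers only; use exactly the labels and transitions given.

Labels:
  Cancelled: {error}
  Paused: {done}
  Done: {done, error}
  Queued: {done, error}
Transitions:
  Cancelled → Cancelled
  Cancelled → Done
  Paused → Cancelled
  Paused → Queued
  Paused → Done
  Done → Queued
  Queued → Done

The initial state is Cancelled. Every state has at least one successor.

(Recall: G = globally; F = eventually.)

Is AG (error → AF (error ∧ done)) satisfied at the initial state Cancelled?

Violated

States satisfying error → AF (error ∧ done): {Paused, Done, Queued}.
States satisfying AG (error → AF (error ∧ done)): {Done, Queued}.
Cancelled is reachable from Cancelled and violates error → AF (error ∧ done), so AG fails at Cancelled.
Cancelled ∉ Sat(AG (error → AF (error ∧ done))).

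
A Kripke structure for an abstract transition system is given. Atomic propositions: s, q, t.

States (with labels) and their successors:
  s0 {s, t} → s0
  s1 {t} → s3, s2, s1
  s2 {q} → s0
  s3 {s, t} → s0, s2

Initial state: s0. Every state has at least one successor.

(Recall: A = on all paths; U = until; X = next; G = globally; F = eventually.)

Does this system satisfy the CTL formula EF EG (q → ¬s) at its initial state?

States satisfying EG (q → ¬s): {s0, s1, s2, s3}.
States satisfying EF EG (q → ¬s): {s0, s1, s2, s3}.
Some path from s0 reaches a state where EG (q → ¬s) holds.
s0 ∈ Sat(EF EG (q → ¬s)).

Holds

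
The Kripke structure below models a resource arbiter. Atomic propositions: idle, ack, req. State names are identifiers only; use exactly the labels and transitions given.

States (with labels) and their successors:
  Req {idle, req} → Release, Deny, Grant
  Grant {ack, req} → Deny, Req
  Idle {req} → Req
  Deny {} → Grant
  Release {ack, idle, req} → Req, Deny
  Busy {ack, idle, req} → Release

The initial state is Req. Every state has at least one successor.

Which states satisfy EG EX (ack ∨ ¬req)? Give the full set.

{Req, Grant, Deny, Release, Busy}

States satisfying EX (ack ∨ ¬req): {Req, Grant, Deny, Release, Busy}.
States satisfying EG EX (ack ∨ ¬req): {Req, Grant, Deny, Release, Busy}.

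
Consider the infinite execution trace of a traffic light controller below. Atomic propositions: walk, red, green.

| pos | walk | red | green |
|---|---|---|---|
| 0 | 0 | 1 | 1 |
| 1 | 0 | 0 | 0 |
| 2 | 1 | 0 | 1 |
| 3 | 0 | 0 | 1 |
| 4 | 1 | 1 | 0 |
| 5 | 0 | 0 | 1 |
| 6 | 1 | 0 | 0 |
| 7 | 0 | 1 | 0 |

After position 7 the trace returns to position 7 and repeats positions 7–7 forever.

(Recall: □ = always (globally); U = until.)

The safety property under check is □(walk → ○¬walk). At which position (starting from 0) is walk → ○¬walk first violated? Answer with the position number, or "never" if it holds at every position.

never

walk → ○¬walk holds at every position 0..7, and those are all the positions the trace ever visits, so the invariant □(walk → ○¬walk) is never violated.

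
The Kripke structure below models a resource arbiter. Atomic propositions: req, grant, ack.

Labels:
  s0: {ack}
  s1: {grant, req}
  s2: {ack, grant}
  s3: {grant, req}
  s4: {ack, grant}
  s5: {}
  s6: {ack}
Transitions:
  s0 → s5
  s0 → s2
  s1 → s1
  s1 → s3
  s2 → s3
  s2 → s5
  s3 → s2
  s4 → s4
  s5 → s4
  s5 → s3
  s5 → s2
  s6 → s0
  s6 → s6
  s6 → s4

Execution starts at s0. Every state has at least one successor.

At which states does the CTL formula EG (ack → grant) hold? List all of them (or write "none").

{s1, s2, s3, s4, s5}

States satisfying ack → grant: {s1, s2, s3, s4, s5}.
States satisfying EG (ack → grant): {s1, s2, s3, s4, s5}.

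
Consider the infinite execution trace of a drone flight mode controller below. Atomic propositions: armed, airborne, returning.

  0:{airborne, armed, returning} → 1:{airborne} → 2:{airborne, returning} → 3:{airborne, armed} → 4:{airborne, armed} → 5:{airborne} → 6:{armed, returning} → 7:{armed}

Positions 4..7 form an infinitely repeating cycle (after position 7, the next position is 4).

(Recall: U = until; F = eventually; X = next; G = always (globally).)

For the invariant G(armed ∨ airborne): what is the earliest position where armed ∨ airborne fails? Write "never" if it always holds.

armed ∨ airborne holds at every position 0..7, and those are all the positions the trace ever visits, so the invariant G(armed ∨ airborne) is never violated.

never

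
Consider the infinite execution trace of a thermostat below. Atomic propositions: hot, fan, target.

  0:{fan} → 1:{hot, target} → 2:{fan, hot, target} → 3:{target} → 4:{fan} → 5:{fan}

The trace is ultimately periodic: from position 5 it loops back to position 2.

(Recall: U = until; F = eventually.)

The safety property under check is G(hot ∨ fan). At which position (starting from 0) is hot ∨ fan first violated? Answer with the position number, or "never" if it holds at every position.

Check hot ∨ fan at each position in order: 0 ✓, 1 ✓, 2 ✓.
At position 3 the labels are {target}, so hot ∨ fan is false there. This is the first violation.

3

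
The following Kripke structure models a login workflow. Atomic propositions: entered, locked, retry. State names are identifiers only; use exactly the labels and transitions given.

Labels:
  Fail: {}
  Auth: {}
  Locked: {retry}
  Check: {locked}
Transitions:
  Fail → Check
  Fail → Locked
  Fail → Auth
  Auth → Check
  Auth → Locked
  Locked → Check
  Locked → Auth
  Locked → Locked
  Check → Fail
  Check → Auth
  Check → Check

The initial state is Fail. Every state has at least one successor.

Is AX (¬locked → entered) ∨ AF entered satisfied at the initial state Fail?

States satisfying ¬locked → entered: {Check}.
States satisfying AX (¬locked → entered): ∅.
States satisfying entered: ∅.
States satisfying AF entered: ∅.
States satisfying AX (¬locked → entered) ∨ AF entered: ∅.
Fail ∉ Sat(AX (¬locked → entered) ∨ AF entered).

No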